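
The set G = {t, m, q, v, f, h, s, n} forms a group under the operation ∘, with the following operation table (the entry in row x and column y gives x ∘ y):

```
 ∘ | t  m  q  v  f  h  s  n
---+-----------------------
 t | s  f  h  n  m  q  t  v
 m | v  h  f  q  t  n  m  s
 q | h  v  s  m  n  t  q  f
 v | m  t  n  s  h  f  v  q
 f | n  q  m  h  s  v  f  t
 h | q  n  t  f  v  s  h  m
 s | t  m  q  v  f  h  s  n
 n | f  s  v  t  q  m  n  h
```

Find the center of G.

An element z is central iff its row equals its column in the table.
For f: f ∘ m = q ≠ t = m ∘ f, so f ∉ Z.
Checking each element this way leaves Z(G) = {h, s}.
(Structurally, G here is isomorphic to the dihedral group D_4.)

{h, s}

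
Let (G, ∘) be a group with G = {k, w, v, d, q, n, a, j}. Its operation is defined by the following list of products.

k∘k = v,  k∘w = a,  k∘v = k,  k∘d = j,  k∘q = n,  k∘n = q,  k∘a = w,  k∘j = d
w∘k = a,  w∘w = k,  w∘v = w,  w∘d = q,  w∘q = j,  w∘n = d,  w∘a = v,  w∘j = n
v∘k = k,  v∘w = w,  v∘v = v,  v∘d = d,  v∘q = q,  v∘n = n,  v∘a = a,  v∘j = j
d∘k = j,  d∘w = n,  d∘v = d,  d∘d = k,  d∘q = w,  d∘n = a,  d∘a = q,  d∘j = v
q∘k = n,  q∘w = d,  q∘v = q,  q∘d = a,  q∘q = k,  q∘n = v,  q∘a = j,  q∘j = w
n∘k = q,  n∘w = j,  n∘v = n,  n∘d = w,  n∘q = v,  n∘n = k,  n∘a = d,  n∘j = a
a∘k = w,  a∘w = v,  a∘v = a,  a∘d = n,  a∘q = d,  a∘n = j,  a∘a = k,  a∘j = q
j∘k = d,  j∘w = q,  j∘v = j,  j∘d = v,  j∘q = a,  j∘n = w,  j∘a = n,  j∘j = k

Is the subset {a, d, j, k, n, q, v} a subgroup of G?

k ∘ a = w, which is not in {a, d, j, k, n, q, v}.
The subset is not closed under ∘, so it is not a subgroup.

No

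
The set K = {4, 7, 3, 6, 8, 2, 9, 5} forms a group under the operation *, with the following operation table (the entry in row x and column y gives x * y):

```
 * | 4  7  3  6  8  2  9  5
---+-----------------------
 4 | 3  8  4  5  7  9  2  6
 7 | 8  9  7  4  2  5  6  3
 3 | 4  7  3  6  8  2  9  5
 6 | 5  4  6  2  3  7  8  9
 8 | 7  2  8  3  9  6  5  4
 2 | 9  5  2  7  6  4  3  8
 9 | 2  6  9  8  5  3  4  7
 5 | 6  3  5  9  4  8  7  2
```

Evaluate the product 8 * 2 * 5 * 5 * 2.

5

8 * 2 = 6
6 * 5 = 9
9 * 5 = 7
7 * 2 = 5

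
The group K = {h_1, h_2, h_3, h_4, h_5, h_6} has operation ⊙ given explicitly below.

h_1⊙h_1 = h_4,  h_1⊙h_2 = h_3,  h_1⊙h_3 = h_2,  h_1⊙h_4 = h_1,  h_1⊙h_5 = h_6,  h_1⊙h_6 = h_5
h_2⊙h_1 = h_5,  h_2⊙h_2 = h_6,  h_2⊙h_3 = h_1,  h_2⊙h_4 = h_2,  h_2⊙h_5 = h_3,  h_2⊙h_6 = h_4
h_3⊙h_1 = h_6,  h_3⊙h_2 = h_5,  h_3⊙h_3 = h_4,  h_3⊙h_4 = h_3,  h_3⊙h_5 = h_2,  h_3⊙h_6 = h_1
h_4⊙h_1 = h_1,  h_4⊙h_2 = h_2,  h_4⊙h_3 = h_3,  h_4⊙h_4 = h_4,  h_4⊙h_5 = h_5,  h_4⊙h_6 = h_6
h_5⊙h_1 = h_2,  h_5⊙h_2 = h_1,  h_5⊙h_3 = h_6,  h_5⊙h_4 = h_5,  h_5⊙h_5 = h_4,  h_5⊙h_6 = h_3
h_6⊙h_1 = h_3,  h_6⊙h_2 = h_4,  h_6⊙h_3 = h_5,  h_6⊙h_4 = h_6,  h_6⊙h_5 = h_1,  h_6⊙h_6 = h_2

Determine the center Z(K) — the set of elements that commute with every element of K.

An element z is central iff its row equals its column in the table.
For h_2: h_2 ⊙ h_1 = h_5 ≠ h_3 = h_1 ⊙ h_2, so h_2 ∉ Z.
Checking each element this way leaves Z(K) = {h_4}.

{h_4}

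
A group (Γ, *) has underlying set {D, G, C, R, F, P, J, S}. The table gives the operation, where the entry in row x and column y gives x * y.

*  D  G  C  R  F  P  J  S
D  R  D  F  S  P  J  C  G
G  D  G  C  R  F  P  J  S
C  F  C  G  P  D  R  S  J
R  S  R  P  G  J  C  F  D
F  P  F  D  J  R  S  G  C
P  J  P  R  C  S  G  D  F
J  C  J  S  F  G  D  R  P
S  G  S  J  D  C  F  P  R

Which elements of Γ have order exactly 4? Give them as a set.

{D, F, J, S}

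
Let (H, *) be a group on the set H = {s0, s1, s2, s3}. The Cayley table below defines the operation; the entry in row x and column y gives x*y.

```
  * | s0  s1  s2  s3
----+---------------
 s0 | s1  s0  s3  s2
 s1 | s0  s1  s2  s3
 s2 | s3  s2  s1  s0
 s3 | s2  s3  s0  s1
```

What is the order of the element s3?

2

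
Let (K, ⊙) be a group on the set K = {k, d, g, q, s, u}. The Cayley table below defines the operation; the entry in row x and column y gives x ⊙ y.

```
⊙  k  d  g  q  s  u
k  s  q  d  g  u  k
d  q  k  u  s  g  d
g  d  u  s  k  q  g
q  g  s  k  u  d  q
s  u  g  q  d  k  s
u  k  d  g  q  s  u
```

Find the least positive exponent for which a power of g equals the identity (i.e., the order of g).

The identity element is u (its row matches the header).
g^1 = g
g^2 = g ⊙ g = s
g^3 = s ⊙ g = q
g^4 = q ⊙ g = k
g^5 = k ⊙ g = d
g^6 = d ⊙ g = u
The first power of g equal to the identity is g^6, so ord(g) = 6.

6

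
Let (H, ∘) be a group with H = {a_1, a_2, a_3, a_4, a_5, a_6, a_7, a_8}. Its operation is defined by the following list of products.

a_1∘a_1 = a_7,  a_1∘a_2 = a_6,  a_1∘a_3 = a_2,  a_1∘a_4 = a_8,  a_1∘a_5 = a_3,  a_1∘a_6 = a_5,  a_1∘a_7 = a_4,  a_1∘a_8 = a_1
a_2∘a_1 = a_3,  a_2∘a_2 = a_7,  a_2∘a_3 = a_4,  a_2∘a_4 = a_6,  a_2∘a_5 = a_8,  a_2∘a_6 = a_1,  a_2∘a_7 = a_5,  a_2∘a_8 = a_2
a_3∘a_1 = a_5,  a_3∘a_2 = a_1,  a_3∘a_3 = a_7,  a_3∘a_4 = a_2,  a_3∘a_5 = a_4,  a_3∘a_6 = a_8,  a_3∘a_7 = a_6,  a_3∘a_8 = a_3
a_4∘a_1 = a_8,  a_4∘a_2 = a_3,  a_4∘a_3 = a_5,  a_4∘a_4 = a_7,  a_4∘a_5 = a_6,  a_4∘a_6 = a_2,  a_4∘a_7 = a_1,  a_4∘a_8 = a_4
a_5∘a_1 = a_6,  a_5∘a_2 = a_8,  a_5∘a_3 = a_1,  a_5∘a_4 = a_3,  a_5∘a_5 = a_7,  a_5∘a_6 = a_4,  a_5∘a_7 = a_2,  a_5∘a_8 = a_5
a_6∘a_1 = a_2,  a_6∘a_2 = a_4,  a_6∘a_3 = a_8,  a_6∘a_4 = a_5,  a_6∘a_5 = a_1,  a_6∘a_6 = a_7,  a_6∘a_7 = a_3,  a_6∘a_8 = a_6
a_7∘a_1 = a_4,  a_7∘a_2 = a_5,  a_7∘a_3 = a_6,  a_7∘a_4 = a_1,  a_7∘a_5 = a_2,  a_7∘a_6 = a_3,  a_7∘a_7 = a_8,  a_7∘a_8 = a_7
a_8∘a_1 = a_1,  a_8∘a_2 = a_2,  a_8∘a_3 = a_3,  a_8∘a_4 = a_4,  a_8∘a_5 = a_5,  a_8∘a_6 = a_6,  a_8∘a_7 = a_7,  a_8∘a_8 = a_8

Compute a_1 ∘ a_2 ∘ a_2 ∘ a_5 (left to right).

a_6

a_1 ∘ a_2 = a_6
a_6 ∘ a_2 = a_4
a_4 ∘ a_5 = a_6
(Structurally, H here is isomorphic to the quaternion group Q_8.)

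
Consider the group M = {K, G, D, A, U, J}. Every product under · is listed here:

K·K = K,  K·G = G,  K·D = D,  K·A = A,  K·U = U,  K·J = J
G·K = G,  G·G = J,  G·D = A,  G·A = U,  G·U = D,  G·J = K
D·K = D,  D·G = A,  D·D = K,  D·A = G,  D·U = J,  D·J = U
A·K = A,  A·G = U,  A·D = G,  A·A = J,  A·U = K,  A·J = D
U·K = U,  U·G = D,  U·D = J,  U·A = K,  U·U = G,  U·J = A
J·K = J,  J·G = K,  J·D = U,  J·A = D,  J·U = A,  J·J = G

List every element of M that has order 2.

Identity is K. Compute the order of each non-identity element by repeated multiplication:
  G: G → J → K  (order 3)
  D: D → K  (order 2)
  A: A → J → D → G → U → K  (order 6)
  U: U → G → D → J → A → K  (order 6)
  J: J → G → K  (order 3)
Elements of order 2: {D}.

{D}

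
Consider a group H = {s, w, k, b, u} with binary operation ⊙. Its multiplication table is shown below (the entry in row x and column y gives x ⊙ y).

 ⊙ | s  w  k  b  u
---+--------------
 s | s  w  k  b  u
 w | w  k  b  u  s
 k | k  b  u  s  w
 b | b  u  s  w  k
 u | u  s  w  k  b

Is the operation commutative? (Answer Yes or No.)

Yes

Check whether the table is symmetric across its main diagonal.
Every entry (row x, col y) equals the entry (row y, col x), so H is abelian.
(In fact H ≅ the cyclic group Z_5.)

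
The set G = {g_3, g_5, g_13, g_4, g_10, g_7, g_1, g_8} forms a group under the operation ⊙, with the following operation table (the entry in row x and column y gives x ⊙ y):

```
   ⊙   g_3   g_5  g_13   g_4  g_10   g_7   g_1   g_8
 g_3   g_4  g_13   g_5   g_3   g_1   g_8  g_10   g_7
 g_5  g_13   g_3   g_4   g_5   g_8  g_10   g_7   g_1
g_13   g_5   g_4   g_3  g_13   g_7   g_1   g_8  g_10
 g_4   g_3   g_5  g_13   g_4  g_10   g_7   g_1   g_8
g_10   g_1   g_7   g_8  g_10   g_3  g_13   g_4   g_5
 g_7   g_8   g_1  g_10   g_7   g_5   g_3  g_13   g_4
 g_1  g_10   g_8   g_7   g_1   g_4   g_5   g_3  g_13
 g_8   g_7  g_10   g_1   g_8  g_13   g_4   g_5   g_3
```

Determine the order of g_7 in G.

The identity element is g_4 (its row matches the header).
g_7^1 = g_7
g_7^2 = g_7 ⊙ g_7 = g_3
g_7^3 = g_3 ⊙ g_7 = g_8
g_7^4 = g_8 ⊙ g_7 = g_4
The first power of g_7 equal to the identity is g_7^4, so ord(g_7) = 4.

4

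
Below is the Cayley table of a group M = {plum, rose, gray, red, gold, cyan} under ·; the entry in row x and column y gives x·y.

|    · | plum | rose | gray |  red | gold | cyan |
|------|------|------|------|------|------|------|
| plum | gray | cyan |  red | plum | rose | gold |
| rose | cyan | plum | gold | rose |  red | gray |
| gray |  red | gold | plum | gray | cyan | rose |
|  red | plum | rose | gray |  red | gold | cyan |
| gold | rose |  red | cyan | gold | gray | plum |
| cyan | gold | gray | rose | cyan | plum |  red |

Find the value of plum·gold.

rose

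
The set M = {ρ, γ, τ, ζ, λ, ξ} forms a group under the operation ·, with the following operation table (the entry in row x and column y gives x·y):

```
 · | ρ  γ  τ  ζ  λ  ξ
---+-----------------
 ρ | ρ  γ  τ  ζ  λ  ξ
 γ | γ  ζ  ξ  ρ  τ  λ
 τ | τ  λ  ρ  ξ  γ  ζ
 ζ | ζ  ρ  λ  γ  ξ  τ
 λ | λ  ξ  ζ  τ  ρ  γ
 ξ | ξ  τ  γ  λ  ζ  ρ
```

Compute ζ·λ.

ξ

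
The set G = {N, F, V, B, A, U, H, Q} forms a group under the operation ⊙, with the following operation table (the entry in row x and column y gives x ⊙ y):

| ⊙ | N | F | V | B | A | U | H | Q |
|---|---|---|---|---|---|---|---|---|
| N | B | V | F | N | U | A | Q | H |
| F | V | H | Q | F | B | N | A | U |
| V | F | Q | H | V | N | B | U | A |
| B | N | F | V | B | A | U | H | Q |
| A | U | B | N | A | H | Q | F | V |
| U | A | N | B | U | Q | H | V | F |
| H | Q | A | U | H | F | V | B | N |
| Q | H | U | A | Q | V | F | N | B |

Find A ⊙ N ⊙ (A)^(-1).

The identity is B. In row A, the entry B sits in column F, so A^(-1) = F.
A ⊙ N = U
U ⊙ F = N
(Structurally, G here is isomorphic to Z_2 x Z_4.)

N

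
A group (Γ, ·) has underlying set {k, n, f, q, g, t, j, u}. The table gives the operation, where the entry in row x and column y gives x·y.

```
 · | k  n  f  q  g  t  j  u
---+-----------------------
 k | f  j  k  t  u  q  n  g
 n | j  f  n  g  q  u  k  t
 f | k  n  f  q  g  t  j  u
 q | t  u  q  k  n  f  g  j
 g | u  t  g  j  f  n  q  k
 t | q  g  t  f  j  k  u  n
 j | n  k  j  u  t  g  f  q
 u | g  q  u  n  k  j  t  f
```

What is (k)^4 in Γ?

k^1 = k
k^2 = k·k = f
k^3 = f·k = k
k^4 = k·k = f

f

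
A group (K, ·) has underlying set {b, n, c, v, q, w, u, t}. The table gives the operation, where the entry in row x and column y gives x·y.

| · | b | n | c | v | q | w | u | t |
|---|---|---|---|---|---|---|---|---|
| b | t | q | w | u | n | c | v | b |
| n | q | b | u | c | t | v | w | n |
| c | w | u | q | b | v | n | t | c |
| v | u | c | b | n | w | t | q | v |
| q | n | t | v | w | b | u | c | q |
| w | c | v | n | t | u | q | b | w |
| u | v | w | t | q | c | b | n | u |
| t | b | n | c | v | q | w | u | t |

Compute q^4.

t

q^1 = q
q^2 = q·q = b
q^3 = b·q = n
q^4 = n·q = t
(Structurally, K here is isomorphic to the cyclic group Z_8.)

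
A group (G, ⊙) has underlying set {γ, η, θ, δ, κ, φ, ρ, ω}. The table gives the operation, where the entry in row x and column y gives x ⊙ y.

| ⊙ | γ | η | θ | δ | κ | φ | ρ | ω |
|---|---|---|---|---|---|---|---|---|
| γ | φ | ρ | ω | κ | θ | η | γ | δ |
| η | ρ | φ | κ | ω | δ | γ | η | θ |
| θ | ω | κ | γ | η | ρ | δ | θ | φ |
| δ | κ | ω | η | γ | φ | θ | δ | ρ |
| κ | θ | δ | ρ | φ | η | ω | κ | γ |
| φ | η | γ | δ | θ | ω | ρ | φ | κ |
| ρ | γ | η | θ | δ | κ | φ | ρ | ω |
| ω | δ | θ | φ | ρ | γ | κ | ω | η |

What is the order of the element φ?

The identity element is ρ (its row matches the header).
φ^1 = φ
φ^2 = φ ⊙ φ = ρ
The first power of φ equal to the identity is φ^2, so ord(φ) = 2.

2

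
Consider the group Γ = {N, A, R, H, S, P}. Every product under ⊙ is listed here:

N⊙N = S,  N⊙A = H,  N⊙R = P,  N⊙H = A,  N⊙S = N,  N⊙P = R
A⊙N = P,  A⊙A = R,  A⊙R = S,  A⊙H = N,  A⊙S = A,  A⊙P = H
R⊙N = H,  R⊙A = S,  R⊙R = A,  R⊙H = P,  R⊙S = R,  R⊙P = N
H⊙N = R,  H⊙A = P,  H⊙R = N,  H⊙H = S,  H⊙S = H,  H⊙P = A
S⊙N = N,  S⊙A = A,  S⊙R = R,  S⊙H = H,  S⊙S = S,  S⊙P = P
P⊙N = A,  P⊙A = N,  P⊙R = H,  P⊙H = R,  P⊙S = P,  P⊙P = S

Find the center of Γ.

An element z is central iff its row equals its column in the table.
For R: R ⊙ N = H ≠ P = N ⊙ R, so R ∉ Z.
Checking each element this way leaves Z(Γ) = {S}.

{S}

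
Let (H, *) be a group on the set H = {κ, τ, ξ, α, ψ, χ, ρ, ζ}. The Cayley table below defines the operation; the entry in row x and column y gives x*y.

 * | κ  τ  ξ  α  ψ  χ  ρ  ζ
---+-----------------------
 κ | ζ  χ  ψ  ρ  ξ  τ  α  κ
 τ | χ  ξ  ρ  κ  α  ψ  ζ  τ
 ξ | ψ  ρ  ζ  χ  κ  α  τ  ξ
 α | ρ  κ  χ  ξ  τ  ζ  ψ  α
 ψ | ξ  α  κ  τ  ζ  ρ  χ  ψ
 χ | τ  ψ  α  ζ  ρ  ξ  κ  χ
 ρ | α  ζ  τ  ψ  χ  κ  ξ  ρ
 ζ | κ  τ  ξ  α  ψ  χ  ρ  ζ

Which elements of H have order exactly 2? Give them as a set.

Identity is ζ. Compute the order of each non-identity element by repeated multiplication:
  κ: κ → ζ  (order 2)
  τ: τ → ξ → ρ → ζ  (order 4)
  ξ: ξ → ζ  (order 2)
  α: α → ξ → χ → ζ  (order 4)
  ψ: ψ → ζ  (order 2)
  χ: χ → ξ → α → ζ  (order 4)
  ρ: ρ → ξ → τ → ζ  (order 4)
Elements of order 2: {κ, ξ, ψ}.
(Structurally, H here is isomorphic to Z_2 x Z_4.)

{κ, ξ, ψ}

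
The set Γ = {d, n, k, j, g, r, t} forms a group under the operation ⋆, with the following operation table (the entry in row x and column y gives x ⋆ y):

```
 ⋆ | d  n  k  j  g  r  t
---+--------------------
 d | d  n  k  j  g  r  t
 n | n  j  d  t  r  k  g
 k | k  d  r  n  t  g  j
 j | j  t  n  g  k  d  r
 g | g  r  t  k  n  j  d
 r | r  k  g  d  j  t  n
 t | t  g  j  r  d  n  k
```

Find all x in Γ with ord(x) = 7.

Identity is d. Compute the order of each non-identity element by repeated multiplication:
  n: n → j → t → g → r → k → d  (order 7)
  k: k → r → g → t → j → n → d  (order 7)
  j: j → g → k → n → t → r → d  (order 7)
  g: g → n → r → j → k → t → d  (order 7)
  r: r → t → n → k → g → j → d  (order 7)
  t: t → k → j → r → n → g → d  (order 7)
Elements of order 7: {g, j, k, n, r, t}.
(Structurally, Γ here is isomorphic to the cyclic group Z_7.)

{g, j, k, n, r, t}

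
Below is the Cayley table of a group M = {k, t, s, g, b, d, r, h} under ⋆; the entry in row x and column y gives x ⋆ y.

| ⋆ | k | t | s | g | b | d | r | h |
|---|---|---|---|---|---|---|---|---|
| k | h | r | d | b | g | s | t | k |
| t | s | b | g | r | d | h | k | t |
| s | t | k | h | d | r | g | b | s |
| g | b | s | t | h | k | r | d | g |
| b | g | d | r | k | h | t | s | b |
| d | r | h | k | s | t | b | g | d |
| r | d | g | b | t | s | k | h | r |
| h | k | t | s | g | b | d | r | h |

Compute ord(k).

The identity element is h (its row matches the header).
k^1 = k
k^2 = k ⋆ k = h
The first power of k equal to the identity is k^2, so ord(k) = 2.

2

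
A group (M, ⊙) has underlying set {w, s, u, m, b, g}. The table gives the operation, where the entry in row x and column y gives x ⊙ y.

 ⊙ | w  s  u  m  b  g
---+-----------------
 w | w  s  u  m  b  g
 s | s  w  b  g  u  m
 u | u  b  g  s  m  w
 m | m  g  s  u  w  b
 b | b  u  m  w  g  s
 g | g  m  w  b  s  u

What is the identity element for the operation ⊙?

The identity e satisfies e ⊙ x = x for all x, so its row in the table reproduces the column headers.
Row w reads: w, s, u, m, b, g — exactly the header order. So w is the identity.

w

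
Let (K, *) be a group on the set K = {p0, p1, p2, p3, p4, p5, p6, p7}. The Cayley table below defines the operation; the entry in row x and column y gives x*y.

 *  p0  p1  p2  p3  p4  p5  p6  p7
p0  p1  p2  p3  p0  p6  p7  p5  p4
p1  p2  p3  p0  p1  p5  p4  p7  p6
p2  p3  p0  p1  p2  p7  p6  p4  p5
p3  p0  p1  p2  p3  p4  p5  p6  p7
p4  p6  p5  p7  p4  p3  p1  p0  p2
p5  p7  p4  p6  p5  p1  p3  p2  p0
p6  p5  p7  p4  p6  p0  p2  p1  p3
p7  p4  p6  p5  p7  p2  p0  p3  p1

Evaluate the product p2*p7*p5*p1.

p2*p7 = p5
p5*p5 = p3
p3*p1 = p1

p1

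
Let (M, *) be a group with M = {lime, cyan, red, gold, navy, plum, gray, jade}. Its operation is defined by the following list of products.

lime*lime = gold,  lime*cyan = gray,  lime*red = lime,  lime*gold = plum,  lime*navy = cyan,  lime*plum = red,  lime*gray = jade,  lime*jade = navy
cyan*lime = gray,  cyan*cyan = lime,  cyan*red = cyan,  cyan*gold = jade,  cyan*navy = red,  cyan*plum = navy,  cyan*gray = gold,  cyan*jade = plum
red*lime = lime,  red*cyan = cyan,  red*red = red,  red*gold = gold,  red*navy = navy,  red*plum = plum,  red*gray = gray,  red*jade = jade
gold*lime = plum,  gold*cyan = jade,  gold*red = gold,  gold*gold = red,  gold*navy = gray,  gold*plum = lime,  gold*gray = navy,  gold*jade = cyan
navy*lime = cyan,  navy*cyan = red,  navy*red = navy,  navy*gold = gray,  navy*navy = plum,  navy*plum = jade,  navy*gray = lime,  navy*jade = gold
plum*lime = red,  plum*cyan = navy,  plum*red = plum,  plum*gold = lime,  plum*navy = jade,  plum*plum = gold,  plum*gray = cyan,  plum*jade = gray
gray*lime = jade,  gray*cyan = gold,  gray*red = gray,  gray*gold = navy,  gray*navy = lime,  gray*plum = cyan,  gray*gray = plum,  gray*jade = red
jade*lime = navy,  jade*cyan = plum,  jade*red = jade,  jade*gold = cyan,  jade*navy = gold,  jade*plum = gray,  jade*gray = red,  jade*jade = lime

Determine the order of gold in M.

The identity element is red (its row matches the header).
gold^1 = gold
gold^2 = gold * gold = red
The first power of gold equal to the identity is gold^2, so ord(gold) = 2.
(Structurally, M here is isomorphic to the cyclic group Z_8.)

2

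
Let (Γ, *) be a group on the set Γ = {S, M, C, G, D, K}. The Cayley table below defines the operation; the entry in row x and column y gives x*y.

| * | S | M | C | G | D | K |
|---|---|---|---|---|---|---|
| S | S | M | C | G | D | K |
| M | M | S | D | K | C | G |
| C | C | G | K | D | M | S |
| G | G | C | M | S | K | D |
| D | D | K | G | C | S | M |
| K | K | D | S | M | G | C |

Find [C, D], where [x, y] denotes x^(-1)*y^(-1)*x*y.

C

Identity is S; from the table C^(-1) = K and D^(-1) = D.
K*D = G
G*C = M
M*D = C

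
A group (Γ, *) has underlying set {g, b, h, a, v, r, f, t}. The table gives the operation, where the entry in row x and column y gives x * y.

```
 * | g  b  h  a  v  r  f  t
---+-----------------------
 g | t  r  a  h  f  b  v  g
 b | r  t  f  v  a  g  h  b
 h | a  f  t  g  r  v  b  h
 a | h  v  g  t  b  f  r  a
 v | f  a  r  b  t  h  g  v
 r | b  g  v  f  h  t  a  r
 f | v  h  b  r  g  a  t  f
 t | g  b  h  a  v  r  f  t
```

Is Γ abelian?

Yes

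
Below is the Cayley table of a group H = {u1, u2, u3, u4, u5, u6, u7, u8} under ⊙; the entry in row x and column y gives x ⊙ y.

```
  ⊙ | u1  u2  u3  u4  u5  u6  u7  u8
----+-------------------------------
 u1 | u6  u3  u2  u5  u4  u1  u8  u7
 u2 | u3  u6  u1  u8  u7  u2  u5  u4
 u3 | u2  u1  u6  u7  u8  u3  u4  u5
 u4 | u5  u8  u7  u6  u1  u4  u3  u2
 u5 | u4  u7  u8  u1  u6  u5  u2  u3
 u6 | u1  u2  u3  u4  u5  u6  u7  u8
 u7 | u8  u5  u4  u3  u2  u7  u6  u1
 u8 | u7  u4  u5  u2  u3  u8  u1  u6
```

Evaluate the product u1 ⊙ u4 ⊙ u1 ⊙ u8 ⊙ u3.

u1 ⊙ u4 = u5
u5 ⊙ u1 = u4
u4 ⊙ u8 = u2
u2 ⊙ u3 = u1

u1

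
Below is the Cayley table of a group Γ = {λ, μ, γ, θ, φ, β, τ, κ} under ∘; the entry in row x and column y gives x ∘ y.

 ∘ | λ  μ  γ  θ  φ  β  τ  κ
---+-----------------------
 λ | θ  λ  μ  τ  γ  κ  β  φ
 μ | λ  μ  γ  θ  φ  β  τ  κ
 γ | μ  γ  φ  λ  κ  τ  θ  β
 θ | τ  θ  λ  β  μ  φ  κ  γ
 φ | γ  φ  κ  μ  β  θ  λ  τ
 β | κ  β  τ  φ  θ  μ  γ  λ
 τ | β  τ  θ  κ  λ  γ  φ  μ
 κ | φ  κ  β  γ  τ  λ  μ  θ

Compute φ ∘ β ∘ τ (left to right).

φ ∘ β = θ
θ ∘ τ = κ
(Structurally, Γ here is isomorphic to the cyclic group Z_8.)

κ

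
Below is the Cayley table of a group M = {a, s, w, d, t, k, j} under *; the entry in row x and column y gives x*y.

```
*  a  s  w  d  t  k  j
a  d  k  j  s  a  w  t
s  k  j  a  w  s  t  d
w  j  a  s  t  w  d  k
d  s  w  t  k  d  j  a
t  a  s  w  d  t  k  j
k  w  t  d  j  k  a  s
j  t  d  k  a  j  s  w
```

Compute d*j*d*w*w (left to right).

j

d*j = a
a*d = s
s*w = a
a*w = j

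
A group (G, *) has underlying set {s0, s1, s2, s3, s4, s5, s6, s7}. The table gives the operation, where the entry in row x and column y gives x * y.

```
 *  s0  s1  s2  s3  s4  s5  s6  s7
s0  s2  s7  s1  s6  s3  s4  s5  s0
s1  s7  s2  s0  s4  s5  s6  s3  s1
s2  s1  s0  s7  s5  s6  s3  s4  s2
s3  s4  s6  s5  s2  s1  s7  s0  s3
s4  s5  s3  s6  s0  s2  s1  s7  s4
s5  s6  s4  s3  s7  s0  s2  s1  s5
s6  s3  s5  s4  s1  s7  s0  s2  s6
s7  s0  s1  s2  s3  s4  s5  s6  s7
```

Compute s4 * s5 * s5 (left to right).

s6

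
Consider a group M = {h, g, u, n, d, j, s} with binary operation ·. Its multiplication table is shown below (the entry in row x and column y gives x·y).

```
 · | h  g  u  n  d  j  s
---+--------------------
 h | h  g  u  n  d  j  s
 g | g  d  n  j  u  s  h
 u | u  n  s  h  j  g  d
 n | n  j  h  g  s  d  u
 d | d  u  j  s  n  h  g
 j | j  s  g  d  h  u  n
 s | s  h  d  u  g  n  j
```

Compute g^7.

h

g^1 = g
g^2 = g·g = d
g^3 = d·g = u
g^4 = u·g = n
g^5 = n·g = j
g^6 = j·g = s
g^7 = s·g = h
(Structurally, M here is isomorphic to the cyclic group Z_7.)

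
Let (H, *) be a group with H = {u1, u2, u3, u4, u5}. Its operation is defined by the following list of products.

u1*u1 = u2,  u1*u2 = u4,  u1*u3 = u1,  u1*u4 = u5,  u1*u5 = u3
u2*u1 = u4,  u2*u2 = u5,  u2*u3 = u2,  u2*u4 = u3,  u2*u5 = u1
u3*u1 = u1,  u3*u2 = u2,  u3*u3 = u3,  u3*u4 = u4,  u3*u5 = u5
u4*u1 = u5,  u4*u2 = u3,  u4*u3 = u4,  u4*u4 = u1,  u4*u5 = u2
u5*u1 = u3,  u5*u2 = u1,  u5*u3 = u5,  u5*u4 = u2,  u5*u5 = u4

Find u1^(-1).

u5

First locate the identity: row u3 matches the header, so u3 is the identity.
Scan row u1 for u3: u1 * u5 = u3. Hence u1^(-1) = u5.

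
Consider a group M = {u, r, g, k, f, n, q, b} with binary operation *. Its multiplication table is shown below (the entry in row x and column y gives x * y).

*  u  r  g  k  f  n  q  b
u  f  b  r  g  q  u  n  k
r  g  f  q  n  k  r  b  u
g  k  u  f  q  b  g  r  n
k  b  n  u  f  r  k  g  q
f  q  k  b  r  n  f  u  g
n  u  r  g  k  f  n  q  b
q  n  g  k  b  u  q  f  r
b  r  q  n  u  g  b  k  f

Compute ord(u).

The identity element is n (its row matches the header).
u^1 = u
u^2 = u * u = f
u^3 = f * u = q
u^4 = q * u = n
The first power of u equal to the identity is u^4, so ord(u) = 4.
(Structurally, M here is isomorphic to the quaternion group Q_8.)

4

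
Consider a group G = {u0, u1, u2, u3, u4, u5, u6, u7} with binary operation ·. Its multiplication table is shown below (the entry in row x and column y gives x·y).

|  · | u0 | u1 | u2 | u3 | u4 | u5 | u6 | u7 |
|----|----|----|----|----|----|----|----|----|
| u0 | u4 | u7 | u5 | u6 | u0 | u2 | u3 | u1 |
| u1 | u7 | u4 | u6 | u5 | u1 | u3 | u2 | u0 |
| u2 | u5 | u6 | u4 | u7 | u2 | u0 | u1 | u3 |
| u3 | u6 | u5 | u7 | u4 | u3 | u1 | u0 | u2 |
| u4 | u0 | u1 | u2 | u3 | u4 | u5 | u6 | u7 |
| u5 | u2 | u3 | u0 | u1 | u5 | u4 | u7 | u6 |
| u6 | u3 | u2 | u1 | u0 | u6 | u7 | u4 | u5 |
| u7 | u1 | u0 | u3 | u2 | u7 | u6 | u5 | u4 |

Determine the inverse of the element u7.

First locate the identity: row u4 matches the header, so u4 is the identity.
Scan row u7 for u4: u7·u7 = u4. Hence u7^(-1) = u7.

u7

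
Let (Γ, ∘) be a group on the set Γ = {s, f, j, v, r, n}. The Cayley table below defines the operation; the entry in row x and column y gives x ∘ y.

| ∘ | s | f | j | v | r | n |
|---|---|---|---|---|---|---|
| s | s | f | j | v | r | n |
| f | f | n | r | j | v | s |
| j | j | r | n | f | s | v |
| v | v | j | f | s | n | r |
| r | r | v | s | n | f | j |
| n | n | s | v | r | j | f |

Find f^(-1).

n

First locate the identity: row s matches the header, so s is the identity.
Scan row f for s: f ∘ n = s. Hence f^(-1) = n.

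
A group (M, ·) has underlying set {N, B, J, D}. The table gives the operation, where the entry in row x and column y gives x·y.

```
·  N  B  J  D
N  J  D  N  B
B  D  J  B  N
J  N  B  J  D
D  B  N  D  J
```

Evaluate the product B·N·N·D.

N

B·N = D
D·N = B
B·D = N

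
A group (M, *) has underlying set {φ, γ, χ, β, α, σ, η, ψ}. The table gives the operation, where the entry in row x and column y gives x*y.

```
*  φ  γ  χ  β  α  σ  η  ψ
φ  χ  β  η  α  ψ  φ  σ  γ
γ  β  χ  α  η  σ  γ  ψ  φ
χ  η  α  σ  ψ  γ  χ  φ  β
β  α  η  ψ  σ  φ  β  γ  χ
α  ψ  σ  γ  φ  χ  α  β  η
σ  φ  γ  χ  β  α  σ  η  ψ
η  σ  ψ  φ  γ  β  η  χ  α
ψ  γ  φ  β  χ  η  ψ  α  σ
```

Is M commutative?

Check whether the table is symmetric across its main diagonal.
Every entry (row x, col y) equals the entry (row y, col x), so M is abelian.
(In fact M ≅ Z_2 x Z_4.)

Yes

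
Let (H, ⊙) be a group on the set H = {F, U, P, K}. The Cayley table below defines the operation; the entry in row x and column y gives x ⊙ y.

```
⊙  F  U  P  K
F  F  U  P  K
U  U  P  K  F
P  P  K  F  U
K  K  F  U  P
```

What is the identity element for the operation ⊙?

The identity e satisfies e ⊙ x = x for all x, so its row in the table reproduces the column headers.
Row F reads: F, U, P, K — exactly the header order. So F is the identity.

F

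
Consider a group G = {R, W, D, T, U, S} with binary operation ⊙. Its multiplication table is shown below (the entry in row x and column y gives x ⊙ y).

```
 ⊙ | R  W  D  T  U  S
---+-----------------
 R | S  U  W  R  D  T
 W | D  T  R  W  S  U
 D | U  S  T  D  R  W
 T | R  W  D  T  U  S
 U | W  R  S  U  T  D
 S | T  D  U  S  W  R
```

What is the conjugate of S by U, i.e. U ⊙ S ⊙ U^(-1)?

R

The identity is T. In row U, the entry T sits in column U, so U^(-1) = U.
U ⊙ S = D
D ⊙ U = R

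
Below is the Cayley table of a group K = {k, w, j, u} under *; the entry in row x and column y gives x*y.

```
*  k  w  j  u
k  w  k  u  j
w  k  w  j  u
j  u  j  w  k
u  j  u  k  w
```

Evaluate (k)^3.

k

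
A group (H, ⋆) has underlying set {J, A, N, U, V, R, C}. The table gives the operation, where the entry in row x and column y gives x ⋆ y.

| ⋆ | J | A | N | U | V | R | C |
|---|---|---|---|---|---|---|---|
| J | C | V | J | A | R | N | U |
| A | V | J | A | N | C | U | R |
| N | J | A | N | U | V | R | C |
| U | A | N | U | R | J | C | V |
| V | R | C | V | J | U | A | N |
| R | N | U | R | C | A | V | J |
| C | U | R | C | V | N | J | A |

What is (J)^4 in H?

J^1 = J
J^2 = J ⋆ J = C
J^3 = C ⋆ J = U
J^4 = U ⋆ J = A
(Structurally, H here is isomorphic to the cyclic group Z_7.)

A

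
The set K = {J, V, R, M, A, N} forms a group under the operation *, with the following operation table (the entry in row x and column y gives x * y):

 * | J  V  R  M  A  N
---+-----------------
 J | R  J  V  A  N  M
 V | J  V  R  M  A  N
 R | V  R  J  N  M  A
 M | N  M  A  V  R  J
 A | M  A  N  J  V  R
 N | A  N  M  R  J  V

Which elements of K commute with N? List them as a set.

Compare row N with column N entry by entry.
A * N = R but N * A = J, so A does not.
Collecting the elements that commute with N: C(N) = {N, V}.
(Structurally, K here is isomorphic to the symmetric group S_3.)

{N, V}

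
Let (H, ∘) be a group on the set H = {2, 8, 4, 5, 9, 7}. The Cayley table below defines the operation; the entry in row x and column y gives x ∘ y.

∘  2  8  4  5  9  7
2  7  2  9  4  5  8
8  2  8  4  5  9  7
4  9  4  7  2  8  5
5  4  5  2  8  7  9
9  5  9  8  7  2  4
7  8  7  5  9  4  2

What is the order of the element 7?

3

The identity element is 8 (its row matches the header).
7^1 = 7
7^2 = 7 ∘ 7 = 2
7^3 = 2 ∘ 7 = 8
The first power of 7 equal to the identity is 7^3, so ord(7) = 3.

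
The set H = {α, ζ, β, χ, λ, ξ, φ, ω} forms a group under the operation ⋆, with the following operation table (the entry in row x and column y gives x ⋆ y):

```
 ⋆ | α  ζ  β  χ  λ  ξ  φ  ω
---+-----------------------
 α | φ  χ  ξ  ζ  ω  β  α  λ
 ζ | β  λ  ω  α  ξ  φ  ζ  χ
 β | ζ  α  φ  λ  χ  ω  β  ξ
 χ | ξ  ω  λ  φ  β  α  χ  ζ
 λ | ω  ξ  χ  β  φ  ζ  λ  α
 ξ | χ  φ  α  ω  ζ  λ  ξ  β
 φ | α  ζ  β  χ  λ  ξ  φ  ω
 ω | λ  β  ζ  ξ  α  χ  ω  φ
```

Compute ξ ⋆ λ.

Read row ξ, column λ: ξ ⋆ λ = ζ.

ζ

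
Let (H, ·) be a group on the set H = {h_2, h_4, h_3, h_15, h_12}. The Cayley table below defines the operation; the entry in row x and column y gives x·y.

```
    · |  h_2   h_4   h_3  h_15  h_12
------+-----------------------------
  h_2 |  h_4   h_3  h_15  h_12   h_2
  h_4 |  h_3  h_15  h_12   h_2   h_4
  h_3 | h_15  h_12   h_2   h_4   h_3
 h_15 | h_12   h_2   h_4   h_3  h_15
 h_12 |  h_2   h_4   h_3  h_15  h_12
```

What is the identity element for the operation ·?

h_12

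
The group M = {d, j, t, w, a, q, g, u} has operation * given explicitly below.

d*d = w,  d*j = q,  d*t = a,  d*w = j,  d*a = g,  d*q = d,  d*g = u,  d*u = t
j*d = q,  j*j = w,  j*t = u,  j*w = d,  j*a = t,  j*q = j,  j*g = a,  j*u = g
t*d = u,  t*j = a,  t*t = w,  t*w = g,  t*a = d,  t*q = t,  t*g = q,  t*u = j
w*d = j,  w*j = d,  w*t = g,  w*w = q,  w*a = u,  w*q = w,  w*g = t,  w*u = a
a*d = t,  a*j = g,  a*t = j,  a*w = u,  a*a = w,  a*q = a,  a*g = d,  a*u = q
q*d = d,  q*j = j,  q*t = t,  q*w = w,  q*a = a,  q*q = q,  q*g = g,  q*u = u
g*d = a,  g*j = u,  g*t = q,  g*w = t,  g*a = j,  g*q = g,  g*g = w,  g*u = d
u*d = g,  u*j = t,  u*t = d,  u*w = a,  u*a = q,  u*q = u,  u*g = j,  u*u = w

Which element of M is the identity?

q

The identity e satisfies e * x = x for all x, so its row in the table reproduces the column headers.
Row q reads: d, j, t, w, a, q, g, u — exactly the header order. So q is the identity.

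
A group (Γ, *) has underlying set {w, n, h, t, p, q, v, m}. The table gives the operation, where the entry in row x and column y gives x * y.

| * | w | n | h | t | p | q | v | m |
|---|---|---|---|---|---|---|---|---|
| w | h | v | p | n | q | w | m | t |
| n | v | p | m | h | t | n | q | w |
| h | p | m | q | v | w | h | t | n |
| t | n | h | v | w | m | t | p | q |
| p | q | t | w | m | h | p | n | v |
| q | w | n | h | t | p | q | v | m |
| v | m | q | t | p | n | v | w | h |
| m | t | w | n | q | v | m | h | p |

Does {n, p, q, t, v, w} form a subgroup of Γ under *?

No

p * p = h, which is not in {n, p, q, t, v, w}.
The subset is not closed under *, so it is not a subgroup.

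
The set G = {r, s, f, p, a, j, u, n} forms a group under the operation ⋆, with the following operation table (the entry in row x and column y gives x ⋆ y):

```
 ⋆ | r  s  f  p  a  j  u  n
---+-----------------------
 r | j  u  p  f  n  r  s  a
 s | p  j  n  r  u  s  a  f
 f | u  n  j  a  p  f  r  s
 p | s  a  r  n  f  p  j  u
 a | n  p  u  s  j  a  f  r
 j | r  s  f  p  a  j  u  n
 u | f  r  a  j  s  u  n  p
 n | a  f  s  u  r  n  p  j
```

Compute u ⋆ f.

Read row u, column f: u ⋆ f = a.

a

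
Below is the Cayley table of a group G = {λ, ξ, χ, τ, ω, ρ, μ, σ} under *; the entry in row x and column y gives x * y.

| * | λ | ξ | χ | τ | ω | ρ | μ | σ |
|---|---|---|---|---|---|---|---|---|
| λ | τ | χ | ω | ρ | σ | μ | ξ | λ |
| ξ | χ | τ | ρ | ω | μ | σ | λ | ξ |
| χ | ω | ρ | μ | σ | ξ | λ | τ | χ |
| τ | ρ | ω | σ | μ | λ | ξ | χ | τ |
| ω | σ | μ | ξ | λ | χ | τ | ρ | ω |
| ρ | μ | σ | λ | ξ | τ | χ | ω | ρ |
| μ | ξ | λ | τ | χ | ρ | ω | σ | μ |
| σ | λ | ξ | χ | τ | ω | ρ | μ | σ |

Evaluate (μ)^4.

σ

μ^1 = μ
μ^2 = μ * μ = σ
μ^3 = σ * μ = μ
μ^4 = μ * μ = σ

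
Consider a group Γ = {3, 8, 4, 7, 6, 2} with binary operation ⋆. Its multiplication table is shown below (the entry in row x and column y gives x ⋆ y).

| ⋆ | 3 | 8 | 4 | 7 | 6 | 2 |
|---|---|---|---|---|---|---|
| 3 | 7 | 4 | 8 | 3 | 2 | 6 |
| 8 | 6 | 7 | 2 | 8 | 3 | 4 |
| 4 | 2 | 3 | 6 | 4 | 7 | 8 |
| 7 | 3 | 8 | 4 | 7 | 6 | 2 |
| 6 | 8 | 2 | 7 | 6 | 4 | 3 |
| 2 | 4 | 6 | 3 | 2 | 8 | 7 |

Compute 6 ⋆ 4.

Read row 6, column 4: 6 ⋆ 4 = 7.

7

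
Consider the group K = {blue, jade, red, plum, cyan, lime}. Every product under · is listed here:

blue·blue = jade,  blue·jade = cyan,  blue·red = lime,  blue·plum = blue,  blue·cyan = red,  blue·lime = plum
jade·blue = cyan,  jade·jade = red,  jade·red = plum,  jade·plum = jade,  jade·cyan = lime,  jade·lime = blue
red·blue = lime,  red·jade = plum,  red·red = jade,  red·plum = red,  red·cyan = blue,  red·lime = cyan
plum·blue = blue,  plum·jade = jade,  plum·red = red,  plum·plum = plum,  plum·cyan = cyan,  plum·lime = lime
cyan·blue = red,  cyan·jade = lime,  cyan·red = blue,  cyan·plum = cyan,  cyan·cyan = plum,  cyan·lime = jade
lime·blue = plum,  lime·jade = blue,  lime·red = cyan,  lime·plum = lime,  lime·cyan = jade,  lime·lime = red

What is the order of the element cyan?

2

The identity element is plum (its row matches the header).
cyan^1 = cyan
cyan^2 = cyan·cyan = plum
The first power of cyan equal to the identity is cyan^2, so ord(cyan) = 2.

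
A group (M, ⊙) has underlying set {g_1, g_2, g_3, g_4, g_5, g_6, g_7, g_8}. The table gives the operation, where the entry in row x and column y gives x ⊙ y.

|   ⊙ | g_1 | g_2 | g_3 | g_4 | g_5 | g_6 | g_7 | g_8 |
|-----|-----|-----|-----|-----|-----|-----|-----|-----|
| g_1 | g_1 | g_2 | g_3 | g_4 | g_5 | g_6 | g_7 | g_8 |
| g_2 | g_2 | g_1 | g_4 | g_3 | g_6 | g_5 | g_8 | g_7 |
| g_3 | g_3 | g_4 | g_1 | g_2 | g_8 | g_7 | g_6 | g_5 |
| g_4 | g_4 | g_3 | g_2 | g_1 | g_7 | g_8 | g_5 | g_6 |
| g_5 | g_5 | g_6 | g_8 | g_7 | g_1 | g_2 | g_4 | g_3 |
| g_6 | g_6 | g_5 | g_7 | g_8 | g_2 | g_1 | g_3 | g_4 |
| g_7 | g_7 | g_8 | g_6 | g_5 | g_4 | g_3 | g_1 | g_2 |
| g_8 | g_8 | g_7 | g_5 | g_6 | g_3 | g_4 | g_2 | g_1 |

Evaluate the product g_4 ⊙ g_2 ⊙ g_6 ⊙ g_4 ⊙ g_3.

g_8

g_4 ⊙ g_2 = g_3
g_3 ⊙ g_6 = g_7
g_7 ⊙ g_4 = g_5
g_5 ⊙ g_3 = g_8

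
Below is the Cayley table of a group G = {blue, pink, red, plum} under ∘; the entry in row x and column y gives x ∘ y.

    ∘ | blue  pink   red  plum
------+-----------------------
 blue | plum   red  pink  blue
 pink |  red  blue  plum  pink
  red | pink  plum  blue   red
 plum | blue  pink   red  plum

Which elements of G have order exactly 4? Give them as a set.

Identity is plum. Compute the order of each non-identity element by repeated multiplication:
  blue: blue → plum  (order 2)
  pink: pink → blue → red → plum  (order 4)
  red: red → blue → pink → plum  (order 4)
Elements of order 4: {pink, red}.

{pink, red}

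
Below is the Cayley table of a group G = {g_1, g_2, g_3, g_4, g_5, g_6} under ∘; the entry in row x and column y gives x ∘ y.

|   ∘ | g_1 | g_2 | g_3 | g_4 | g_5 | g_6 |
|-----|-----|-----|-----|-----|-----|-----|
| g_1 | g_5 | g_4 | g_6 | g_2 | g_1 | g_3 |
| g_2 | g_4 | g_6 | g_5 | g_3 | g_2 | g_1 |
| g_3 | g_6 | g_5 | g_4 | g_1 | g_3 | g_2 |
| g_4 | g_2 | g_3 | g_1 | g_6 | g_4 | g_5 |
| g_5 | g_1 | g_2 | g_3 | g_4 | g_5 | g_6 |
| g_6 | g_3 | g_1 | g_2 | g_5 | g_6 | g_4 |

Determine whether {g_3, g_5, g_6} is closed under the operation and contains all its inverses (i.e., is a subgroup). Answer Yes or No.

g_6 ∘ g_6 = g_4, which is not in {g_3, g_5, g_6}.
The subset is not closed under ∘, so it is not a subgroup.

No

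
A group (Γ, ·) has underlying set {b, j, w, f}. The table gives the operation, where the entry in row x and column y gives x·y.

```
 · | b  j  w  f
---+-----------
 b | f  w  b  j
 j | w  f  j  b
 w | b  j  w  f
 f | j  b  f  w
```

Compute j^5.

j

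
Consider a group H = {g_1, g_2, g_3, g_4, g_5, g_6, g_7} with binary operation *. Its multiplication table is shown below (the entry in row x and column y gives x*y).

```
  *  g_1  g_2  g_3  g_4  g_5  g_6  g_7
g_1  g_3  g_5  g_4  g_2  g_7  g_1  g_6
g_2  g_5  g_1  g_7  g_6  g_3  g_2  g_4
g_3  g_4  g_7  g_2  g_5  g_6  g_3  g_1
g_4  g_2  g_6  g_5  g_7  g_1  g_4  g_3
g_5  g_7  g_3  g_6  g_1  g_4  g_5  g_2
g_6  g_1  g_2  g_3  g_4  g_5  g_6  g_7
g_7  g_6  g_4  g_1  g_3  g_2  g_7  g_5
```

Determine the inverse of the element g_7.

g_1

First locate the identity: row g_6 matches the header, so g_6 is the identity.
Scan row g_7 for g_6: g_7*g_1 = g_6. Hence g_7^(-1) = g_1.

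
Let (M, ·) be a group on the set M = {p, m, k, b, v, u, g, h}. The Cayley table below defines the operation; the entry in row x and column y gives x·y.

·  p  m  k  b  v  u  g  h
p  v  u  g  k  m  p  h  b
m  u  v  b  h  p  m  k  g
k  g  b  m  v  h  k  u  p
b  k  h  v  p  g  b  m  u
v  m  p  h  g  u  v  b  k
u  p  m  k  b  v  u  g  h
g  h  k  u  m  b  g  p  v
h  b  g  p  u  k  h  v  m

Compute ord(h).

8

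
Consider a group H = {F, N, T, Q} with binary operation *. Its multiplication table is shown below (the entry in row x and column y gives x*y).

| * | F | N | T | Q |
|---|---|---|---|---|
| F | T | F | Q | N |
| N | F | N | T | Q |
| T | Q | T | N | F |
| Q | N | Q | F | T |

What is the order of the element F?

The identity element is N (its row matches the header).
F^1 = F
F^2 = F*F = T
F^3 = T*F = Q
F^4 = Q*F = N
The first power of F equal to the identity is F^4, so ord(F) = 4.
(Structurally, H here is isomorphic to the cyclic group Z_4.)

4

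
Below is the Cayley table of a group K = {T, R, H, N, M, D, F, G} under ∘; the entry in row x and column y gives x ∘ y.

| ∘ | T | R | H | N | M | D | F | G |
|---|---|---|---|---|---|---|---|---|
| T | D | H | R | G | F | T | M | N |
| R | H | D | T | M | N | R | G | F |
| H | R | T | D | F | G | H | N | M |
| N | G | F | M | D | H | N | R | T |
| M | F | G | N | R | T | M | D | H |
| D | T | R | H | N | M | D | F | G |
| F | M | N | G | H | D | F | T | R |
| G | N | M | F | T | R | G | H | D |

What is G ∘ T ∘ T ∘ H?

G ∘ T = N
N ∘ T = G
G ∘ H = F

F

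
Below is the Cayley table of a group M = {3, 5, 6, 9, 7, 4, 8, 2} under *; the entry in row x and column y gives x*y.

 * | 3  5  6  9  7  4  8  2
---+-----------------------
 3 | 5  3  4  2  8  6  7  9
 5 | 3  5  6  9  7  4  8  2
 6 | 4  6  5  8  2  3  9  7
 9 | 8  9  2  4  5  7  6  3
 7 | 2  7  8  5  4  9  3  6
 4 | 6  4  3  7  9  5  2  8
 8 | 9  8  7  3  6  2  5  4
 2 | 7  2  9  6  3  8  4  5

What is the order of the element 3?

2

The identity element is 5 (its row matches the header).
3^1 = 3
3^2 = 3*3 = 5
The first power of 3 equal to the identity is 3^2, so ord(3) = 2.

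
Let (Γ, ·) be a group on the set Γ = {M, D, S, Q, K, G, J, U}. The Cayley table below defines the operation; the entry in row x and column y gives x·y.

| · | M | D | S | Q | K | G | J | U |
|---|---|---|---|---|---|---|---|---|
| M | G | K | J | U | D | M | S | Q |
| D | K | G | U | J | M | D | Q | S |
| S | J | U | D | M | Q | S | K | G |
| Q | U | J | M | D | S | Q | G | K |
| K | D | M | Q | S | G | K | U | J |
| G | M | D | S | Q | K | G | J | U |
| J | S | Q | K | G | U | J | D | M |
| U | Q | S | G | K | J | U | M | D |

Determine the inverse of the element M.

M

First locate the identity: row G matches the header, so G is the identity.
Scan row M for G: M·M = G. Hence M^(-1) = M.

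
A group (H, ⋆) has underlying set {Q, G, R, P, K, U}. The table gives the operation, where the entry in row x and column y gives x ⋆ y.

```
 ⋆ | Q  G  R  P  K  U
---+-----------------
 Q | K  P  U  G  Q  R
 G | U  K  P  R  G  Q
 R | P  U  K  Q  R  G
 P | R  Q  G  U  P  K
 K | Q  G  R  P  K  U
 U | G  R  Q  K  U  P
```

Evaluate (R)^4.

K

R^1 = R
R^2 = R ⋆ R = K
R^3 = K ⋆ R = R
R^4 = R ⋆ R = K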